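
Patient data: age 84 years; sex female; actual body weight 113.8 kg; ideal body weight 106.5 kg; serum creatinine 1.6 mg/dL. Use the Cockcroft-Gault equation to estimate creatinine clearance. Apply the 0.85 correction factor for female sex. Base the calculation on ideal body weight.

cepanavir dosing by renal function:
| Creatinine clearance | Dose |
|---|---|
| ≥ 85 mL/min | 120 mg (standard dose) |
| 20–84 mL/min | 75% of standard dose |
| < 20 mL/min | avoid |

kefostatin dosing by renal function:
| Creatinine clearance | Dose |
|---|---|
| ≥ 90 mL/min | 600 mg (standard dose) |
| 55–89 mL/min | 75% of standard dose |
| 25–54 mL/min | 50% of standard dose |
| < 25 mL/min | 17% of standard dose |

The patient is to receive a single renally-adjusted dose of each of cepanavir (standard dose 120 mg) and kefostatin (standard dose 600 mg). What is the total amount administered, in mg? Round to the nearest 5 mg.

CrCl = (140 − 84) × 106.5 / (72 × 1.6) × 0.85 = 5964.0 / 115.20 × 0.85 ≈ 44.0 mL/min
CrCl ≈ 44 mL/min.
cepanavir: 20–84 mL/min → 75% of 120 mg = 90 mg.
kefostatin: 25–54 mL/min → 50% of 600 mg = 300 mg.
Total = 90 + 300 = 390 mg.

390 mg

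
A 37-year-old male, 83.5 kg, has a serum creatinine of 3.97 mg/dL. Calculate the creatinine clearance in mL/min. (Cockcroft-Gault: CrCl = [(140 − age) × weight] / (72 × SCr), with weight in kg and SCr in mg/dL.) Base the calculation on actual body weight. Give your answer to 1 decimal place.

30.1 mL/min

CrCl = (140 − 37) × 83.5 / (72 × 3.97) = 8600.5 / 285.84 ≈ 30.1 mL/min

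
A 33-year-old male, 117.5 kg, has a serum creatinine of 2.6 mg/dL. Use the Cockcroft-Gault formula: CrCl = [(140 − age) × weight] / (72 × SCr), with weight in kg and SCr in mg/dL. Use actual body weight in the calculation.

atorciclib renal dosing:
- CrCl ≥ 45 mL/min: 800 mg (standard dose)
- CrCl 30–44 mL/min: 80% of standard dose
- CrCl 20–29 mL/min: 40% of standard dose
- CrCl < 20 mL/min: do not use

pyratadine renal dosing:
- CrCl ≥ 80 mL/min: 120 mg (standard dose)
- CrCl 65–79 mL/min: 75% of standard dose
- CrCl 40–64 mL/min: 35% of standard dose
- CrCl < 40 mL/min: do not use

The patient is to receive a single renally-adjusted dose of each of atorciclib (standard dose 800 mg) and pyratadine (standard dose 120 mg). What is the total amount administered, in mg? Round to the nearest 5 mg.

CrCl = (140 − 33) × 117.5 / (72 × 2.6) = 12572.5 / 187.20 ≈ 67.2 mL/min
CrCl ≈ 67 mL/min.
atorciclib: ≥ 45 mL/min → 100% of 800 mg = 800 mg.
pyratadine: 65–79 mL/min → 75% of 120 mg = 90 mg.
Total = 800 + 90 = 890 mg.

890 mg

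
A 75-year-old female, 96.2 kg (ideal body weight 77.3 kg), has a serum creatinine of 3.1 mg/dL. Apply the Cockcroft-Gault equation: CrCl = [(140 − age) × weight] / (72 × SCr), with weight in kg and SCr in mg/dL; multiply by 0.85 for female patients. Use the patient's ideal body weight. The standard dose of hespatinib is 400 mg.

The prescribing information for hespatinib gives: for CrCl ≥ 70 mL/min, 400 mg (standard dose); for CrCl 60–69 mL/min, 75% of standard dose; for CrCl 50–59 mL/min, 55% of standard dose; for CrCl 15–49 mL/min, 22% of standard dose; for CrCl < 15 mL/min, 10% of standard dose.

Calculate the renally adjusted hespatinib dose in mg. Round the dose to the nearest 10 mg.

CrCl = (140 − 75) × 77.3 / (72 × 3.1) × 0.85 = 5024.5 / 223.20 × 0.85 ≈ 19.1 mL/min
CrCl ≈ 19 mL/min → bracket 15–49 mL/min.
22% of 400 mg = 88 mg → 90 mg

90 mg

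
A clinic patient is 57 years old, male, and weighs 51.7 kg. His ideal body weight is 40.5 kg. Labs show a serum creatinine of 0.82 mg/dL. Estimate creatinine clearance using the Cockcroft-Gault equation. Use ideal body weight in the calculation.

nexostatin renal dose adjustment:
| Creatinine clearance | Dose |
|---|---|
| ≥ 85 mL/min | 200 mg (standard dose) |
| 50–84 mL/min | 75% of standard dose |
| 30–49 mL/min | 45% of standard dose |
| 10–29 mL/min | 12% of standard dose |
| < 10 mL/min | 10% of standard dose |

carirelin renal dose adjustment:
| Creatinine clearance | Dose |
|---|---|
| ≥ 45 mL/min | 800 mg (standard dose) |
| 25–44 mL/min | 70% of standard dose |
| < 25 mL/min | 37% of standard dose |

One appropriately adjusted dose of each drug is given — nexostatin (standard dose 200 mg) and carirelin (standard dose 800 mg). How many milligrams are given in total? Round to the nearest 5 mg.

950 mg

CrCl = (140 − 57) × 40.5 / (72 × 0.82) = 3361.5 / 59.04 ≈ 56.9 mL/min
CrCl ≈ 57 mL/min.
nexostatin: 50–84 mL/min → 75% of 200 mg = 150 mg.
carirelin: ≥ 45 mL/min → 100% of 800 mg = 800 mg.
Total = 150 + 800 = 950 mg.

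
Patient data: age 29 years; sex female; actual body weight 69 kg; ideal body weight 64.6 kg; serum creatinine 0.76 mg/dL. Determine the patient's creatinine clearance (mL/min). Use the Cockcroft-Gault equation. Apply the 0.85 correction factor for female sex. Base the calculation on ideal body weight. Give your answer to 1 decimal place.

111.4 mL/min

CrCl = (140 − 29) × 64.6 / (72 × 0.76) × 0.85 = 7170.6 / 54.72 × 0.85 ≈ 111.4 mL/min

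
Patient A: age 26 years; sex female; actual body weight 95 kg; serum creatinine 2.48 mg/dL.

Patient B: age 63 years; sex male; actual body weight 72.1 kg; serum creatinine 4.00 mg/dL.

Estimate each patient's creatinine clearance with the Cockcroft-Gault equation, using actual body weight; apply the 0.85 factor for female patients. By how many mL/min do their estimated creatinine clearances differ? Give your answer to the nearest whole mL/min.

32 mL/min

Patient A: CrCl = (140 − 26) × 95 / (72 × 2.48) × 0.85 = 10830.0 / 178.56 × 0.85 ≈ 51.6 mL/min
Patient B: CrCl = (140 − 63) × 72.1 / (72 × 4) = 5551.7 / 288.00 ≈ 19.3 mL/min
|51.6 − 19.3| = 32.3 mL/min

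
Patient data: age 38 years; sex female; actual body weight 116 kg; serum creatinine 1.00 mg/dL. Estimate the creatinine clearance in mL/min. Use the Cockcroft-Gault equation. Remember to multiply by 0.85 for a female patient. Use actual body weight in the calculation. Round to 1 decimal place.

CrCl = (140 − 38) × 116 / (72 × 1) × 0.85 = 11832.0 / 72.00 × 0.85 ≈ 139.7 mL/min

139.7 mL/min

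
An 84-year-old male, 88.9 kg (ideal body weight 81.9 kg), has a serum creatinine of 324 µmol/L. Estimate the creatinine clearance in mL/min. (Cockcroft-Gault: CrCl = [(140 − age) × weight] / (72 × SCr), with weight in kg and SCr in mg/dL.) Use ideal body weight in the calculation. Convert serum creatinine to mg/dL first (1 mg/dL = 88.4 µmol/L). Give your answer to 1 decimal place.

17.4 mL/min

SCr = 324 / 88.4 = 3.665 mg/dL
CrCl = (140 − 84) × 81.9 / (72 × 3.665) = 4586.4 / 263.88 ≈ 17.4 mL/min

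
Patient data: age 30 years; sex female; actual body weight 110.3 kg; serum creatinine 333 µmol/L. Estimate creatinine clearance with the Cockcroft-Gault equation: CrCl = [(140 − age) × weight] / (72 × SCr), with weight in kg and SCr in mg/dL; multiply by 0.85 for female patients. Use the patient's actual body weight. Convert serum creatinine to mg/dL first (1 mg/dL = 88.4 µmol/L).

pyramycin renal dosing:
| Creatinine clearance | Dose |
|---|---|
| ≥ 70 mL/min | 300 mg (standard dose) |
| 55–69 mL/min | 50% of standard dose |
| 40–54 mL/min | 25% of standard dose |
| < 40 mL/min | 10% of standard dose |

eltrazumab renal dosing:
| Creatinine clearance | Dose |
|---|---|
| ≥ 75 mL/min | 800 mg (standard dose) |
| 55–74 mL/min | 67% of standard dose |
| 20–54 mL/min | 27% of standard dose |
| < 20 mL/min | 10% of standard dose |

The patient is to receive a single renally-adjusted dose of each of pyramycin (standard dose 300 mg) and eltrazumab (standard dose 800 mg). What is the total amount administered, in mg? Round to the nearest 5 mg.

SCr = 333 / 88.4 = 3.767 mg/dL
CrCl = (140 − 30) × 110.3 / (72 × 3.767) × 0.85 = 12133.0 / 271.22 × 0.85 ≈ 38.0 mL/min
CrCl ≈ 38 mL/min.
pyramycin: < 40 mL/min → 10% of 300 mg = 30 mg.
eltrazumab: 20–54 mL/min → 27% of 800 mg = 216 mg.
Total = 30 + 216 = 246 mg.

245 mg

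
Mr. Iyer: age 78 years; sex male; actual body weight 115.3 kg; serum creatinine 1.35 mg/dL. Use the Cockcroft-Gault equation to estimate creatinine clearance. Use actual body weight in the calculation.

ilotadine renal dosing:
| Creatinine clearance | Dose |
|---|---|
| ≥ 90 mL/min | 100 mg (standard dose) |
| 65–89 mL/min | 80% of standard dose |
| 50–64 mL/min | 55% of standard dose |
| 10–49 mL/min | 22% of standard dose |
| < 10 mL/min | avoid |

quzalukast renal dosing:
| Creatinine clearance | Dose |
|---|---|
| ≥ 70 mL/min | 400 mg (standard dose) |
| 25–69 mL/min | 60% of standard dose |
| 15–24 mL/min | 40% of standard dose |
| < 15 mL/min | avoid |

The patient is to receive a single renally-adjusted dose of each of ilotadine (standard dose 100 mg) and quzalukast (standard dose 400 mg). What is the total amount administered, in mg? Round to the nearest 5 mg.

480 mg

CrCl = (140 − 78) × 115.3 / (72 × 1.35) = 7148.6 / 97.20 ≈ 73.5 mL/min
CrCl ≈ 74 mL/min.
ilotadine: 65–89 mL/min → 80% of 100 mg = 80 mg.
quzalukast: ≥ 70 mL/min → 100% of 400 mg = 400 mg.
Total = 80 + 400 = 480 mg.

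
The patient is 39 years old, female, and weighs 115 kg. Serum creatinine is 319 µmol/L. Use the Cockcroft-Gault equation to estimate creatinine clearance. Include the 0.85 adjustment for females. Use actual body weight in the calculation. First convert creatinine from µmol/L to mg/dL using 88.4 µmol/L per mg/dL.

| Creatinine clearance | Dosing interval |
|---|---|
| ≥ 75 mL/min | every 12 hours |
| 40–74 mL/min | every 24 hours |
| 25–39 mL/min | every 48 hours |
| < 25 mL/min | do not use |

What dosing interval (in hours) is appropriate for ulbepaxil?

every 48 hours

SCr = 319 / 88.4 = 3.609 mg/dL
CrCl = (140 − 39) × 115 / (72 × 3.609) × 0.85 = 11615.0 / 259.85 × 0.85 ≈ 38.0 mL/min
CrCl ≈ 38 mL/min → bracket 25–39 mL/min → every 48 hours.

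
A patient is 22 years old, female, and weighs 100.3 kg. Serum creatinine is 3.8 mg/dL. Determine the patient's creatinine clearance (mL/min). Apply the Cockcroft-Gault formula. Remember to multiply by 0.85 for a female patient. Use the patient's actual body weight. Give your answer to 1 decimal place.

36.8 mL/min

CrCl = (140 − 22) × 100.3 / (72 × 3.8) × 0.85 = 11835.4 / 273.60 × 0.85 ≈ 36.8 mL/min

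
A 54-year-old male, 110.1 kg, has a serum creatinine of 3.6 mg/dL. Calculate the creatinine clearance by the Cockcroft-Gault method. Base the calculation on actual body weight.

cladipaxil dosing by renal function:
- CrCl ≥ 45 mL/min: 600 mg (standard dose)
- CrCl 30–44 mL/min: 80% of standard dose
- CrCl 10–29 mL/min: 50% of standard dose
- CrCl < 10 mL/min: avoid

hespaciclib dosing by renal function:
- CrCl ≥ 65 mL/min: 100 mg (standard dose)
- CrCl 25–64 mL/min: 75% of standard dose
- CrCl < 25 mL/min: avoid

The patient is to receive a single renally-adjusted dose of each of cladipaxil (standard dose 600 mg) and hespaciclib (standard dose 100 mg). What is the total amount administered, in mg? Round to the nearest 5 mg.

CrCl = (140 − 54) × 110.1 / (72 × 3.6) = 9468.6 / 259.20 ≈ 36.5 mL/min
CrCl ≈ 37 mL/min.
cladipaxil: 30–44 mL/min → 80% of 600 mg = 480 mg.
hespaciclib: 25–64 mL/min → 75% of 100 mg = 75 mg.
Total = 480 + 75 = 555 mg.

555 mg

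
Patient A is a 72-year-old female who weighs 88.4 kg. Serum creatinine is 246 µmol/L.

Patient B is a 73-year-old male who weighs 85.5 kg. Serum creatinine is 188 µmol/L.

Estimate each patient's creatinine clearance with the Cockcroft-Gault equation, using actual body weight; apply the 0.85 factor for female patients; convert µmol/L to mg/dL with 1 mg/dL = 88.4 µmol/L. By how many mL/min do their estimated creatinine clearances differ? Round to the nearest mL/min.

Patient A: SCr = 246 / 88.4 = 2.783 mg/dL
Patient A: CrCl = (140 − 72) × 88.4 / (72 × 2.783) × 0.85 = 6011.2 / 200.38 × 0.85 ≈ 25.5 mL/min
Patient B: SCr = 188 / 88.4 = 2.127 mg/dL
Patient B: CrCl = (140 − 73) × 85.5 / (72 × 2.127) = 5728.5 / 153.14 ≈ 37.4 mL/min
|25.5 − 37.4| = 11.9 mL/min

12 mL/min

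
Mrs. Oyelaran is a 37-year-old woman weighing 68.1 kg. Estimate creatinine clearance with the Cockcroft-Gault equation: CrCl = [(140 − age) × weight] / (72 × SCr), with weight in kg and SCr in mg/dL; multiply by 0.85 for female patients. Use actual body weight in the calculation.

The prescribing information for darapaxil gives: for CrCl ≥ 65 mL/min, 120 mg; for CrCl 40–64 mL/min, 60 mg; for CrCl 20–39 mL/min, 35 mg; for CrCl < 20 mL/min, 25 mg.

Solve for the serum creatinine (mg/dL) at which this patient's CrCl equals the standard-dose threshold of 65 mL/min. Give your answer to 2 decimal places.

1.27 mg/dL

Standard dose requires CrCl ≥ 65 mL/min.
Set (140 − 37) × 68.1 × 0.85 / (72 × SCr) = 65
SCr = (140 − 37) × 68.1 × 0.85 / (72 × 65) = 1.274 mg/dL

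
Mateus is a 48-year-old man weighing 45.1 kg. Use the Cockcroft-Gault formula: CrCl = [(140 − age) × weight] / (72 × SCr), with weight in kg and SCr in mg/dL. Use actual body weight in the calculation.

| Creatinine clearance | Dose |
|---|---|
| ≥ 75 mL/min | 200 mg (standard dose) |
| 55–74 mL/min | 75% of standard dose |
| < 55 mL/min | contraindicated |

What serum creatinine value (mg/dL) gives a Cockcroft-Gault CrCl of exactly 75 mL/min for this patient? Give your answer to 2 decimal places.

0.77 mg/dL

Standard dose requires CrCl ≥ 75 mL/min.
Set (140 − 48) × 45.1 / (72 × SCr) = 75
SCr = (140 − 48) × 45.1 / (72 × 75) = 0.768 mg/dL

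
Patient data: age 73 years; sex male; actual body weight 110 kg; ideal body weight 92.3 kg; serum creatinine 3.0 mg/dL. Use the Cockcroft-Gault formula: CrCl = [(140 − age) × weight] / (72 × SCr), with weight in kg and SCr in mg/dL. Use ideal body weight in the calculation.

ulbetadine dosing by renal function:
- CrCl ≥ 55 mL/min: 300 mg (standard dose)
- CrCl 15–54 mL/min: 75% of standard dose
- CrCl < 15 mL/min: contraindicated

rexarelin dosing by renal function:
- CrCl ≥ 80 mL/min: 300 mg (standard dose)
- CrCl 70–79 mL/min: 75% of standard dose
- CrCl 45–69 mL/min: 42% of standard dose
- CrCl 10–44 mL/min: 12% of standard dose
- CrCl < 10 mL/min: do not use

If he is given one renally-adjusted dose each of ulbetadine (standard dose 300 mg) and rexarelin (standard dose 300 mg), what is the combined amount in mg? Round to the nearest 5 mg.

CrCl = (140 − 73) × 92.3 / (72 × 3) = 6184.1 / 216.00 ≈ 28.6 mL/min
CrCl ≈ 29 mL/min.
ulbetadine: 15–54 mL/min → 75% of 300 mg = 225 mg.
rexarelin: 10–44 mL/min → 12% of 300 mg = 36 mg.
Total = 225 + 36 = 261 mg.

260 mg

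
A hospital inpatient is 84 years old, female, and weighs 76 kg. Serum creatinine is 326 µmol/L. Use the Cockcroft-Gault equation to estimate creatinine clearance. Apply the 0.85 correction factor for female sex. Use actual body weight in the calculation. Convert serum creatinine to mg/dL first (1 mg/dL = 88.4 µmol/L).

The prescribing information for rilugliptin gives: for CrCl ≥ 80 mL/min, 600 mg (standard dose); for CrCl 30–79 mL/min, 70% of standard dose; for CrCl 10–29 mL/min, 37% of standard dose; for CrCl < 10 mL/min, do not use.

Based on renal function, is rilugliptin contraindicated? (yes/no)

SCr = 326 / 88.4 = 3.688 mg/dL
CrCl = (140 − 84) × 76 / (72 × 3.688) × 0.85 = 4256.0 / 265.54 × 0.85 ≈ 13.6 mL/min
CrCl ≈ 14 mL/min, which is ≥ 10 mL/min.

no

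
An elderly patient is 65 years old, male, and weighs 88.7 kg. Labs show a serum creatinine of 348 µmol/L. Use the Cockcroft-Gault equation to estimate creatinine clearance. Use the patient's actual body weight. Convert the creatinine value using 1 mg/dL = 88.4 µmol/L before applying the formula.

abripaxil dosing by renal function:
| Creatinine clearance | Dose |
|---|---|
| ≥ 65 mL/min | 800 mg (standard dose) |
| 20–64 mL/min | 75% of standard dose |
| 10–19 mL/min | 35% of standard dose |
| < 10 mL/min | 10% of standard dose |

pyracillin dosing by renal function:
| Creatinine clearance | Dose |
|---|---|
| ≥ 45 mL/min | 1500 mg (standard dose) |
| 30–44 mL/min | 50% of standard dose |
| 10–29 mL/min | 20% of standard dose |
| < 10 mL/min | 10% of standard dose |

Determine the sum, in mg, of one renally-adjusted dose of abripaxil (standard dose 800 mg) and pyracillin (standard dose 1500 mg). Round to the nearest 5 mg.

900 mg

SCr = 348 / 88.4 = 3.937 mg/dL
CrCl = (140 − 65) × 88.7 / (72 × 3.937) = 6652.5 / 283.46 ≈ 23.5 mL/min
CrCl ≈ 23 mL/min.
abripaxil: 20–64 mL/min → 75% of 800 mg = 600 mg.
pyracillin: 10–29 mL/min → 20% of 1500 mg = 300 mg.
Total = 600 + 300 = 900 mg.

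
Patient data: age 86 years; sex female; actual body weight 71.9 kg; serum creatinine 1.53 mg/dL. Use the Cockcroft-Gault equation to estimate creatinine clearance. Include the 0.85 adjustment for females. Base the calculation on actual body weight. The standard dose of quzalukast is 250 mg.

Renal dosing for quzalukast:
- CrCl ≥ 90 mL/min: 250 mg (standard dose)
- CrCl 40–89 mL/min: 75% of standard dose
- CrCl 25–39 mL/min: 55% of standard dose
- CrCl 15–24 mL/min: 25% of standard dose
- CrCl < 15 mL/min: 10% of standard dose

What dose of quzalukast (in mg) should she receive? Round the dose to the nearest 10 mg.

CrCl = (140 − 86) × 71.9 / (72 × 1.53) × 0.85 = 3882.6 / 110.16 × 0.85 ≈ 30.0 mL/min
CrCl ≈ 30 mL/min → bracket 25–39 mL/min.
55% of 250 mg = 137.5 mg → 140 mg

140 mg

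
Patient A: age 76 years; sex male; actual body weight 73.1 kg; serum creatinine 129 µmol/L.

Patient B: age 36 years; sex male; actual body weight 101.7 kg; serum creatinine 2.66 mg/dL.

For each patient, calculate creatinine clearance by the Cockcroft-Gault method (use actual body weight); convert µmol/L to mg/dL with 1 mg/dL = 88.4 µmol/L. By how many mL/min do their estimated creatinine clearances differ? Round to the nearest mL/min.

Patient A: SCr = 129 / 88.4 = 1.459 mg/dL
Patient A: CrCl = (140 − 76) × 73.1 / (72 × 1.459) = 4678.4 / 105.05 ≈ 44.5 mL/min
Patient B: CrCl = (140 − 36) × 101.7 / (72 × 2.66) = 10576.8 / 191.52 ≈ 55.2 mL/min
|44.5 − 55.2| = 10.7 mL/min

11 mL/min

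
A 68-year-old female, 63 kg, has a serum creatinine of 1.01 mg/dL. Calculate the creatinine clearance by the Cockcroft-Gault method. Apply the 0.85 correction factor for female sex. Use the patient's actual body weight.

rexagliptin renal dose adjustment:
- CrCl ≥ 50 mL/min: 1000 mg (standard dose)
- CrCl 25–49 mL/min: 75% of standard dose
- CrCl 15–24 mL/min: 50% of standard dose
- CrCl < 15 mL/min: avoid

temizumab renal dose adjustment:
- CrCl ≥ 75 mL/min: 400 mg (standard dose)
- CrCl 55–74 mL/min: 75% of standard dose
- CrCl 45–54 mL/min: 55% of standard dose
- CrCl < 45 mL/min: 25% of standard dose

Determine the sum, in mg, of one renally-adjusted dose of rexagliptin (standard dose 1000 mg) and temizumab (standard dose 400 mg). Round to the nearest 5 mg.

CrCl = (140 − 68) × 63 / (72 × 1.01) × 0.85 = 4536.0 / 72.72 × 0.85 ≈ 53.0 mL/min
CrCl ≈ 53 mL/min.
rexagliptin: ≥ 50 mL/min → 100% of 1000 mg = 1000 mg.
temizumab: 45–54 mL/min → 55% of 400 mg = 220 mg.
Total = 1000 + 220 = 1220 mg.

1220 mg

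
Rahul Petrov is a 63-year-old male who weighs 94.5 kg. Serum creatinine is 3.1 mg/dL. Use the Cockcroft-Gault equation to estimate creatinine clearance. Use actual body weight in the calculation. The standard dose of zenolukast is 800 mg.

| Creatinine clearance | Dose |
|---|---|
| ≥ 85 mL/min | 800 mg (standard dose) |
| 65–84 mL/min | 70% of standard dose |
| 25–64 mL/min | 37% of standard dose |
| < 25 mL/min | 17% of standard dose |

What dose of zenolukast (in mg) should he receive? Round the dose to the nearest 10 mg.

CrCl = (140 − 63) × 94.5 / (72 × 3.1) = 7276.5 / 223.20 ≈ 32.6 mL/min
CrCl ≈ 33 mL/min → bracket 25–64 mL/min.
37% of 800 mg = 296 mg → 300 mg

300 mg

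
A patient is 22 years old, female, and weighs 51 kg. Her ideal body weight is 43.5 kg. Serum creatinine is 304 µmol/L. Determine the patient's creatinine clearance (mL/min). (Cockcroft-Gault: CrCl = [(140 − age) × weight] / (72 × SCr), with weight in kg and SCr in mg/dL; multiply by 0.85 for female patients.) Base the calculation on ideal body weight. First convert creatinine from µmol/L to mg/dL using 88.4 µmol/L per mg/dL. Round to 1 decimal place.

SCr = 304 / 88.4 = 3.439 mg/dL
CrCl = (140 − 22) × 43.5 / (72 × 3.439) × 0.85 = 5133.0 / 247.61 × 0.85 ≈ 17.6 mL/min

17.6 mL/min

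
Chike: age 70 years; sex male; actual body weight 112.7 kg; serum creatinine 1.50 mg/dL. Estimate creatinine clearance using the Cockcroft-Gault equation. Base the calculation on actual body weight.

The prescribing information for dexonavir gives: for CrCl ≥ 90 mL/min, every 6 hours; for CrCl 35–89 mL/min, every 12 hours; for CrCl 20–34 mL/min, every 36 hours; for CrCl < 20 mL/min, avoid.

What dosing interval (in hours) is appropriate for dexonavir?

every 12 hours

CrCl = (140 − 70) × 112.7 / (72 × 1.5) = 7889.0 / 108.00 ≈ 73.0 mL/min
CrCl ≈ 73 mL/min → bracket 35–89 mL/min → every 12 hours.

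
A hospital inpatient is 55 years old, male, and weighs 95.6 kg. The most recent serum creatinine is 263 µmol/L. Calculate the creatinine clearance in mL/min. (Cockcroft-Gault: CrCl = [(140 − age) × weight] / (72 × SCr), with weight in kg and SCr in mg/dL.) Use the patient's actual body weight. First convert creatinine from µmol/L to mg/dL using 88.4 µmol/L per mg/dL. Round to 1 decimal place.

37.9 mL/min

SCr = 263 / 88.4 = 2.975 mg/dL
CrCl = (140 − 55) × 95.6 / (72 × 2.975) = 8126.0 / 214.20 ≈ 37.9 mL/min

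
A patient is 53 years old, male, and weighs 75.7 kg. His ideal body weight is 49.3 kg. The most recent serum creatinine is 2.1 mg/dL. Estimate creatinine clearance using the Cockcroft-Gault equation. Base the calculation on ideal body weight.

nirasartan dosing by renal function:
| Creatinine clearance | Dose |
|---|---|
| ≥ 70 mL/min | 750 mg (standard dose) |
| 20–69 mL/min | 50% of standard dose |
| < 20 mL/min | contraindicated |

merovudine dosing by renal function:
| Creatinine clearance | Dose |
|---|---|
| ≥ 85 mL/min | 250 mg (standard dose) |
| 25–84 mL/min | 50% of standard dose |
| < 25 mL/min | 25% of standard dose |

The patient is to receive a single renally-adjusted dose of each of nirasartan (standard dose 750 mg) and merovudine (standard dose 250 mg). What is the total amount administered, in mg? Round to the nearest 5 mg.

CrCl = (140 − 53) × 49.3 / (72 × 2.1) = 4289.1 / 151.20 ≈ 28.4 mL/min
CrCl ≈ 28 mL/min.
nirasartan: 20–69 mL/min → 50% of 750 mg = 375 mg.
merovudine: 25–84 mL/min → 50% of 250 mg = 125 mg.
Total = 375 + 125 = 500 mg.

500 mg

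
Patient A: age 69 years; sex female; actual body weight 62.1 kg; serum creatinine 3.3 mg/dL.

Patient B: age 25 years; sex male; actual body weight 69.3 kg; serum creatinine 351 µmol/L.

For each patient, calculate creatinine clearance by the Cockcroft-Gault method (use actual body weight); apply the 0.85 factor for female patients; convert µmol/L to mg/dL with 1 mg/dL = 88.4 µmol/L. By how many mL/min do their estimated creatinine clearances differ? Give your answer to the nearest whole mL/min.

12 mL/min

Patient A: CrCl = (140 − 69) × 62.1 / (72 × 3.3) × 0.85 = 4409.1 / 237.60 × 0.85 ≈ 15.8 mL/min
Patient B: SCr = 351 / 88.4 = 3.971 mg/dL
Patient B: CrCl = (140 − 25) × 69.3 / (72 × 3.971) = 7969.5 / 285.91 ≈ 27.9 mL/min
|15.8 − 27.9| = 12.1 mL/min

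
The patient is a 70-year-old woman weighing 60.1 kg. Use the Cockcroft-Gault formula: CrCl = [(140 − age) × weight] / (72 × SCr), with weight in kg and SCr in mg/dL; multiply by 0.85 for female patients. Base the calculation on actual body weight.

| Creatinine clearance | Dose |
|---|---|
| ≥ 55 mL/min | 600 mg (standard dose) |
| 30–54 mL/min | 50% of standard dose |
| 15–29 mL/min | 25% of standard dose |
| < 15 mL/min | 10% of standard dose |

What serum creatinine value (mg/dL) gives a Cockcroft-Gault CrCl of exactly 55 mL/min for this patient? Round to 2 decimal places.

Standard dose requires CrCl ≥ 55 mL/min.
Set (140 − 70) × 60.1 × 0.85 / (72 × SCr) = 55
SCr = (140 − 70) × 60.1 × 0.85 / (72 × 55) = 0.903 mg/dL

0.90 mg/dL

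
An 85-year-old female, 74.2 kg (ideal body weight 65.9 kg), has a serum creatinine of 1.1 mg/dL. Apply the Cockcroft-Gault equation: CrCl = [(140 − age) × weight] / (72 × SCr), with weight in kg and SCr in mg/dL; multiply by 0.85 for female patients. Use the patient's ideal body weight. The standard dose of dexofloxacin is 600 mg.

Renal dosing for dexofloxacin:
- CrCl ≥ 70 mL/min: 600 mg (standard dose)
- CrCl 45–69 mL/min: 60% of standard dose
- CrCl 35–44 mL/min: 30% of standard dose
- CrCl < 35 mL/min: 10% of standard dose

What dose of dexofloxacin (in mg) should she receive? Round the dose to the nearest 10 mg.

180 mg

CrCl = (140 − 85) × 65.9 / (72 × 1.1) × 0.85 = 3624.5 / 79.20 × 0.85 ≈ 38.9 mL/min
CrCl ≈ 39 mL/min → bracket 35–44 mL/min.
30% of 600 mg = 180 mg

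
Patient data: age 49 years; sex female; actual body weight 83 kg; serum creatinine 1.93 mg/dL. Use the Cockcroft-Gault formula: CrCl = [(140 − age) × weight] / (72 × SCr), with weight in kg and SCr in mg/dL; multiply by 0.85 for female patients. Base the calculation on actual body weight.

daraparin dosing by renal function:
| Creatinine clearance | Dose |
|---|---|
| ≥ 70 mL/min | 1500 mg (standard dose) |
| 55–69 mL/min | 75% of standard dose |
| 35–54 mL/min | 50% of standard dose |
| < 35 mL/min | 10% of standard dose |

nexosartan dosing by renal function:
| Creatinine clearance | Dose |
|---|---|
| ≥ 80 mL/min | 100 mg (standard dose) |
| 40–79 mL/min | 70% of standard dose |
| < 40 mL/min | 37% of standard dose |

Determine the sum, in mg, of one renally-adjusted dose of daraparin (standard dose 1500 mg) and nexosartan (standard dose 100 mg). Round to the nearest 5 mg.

820 mg

CrCl = (140 − 49) × 83 / (72 × 1.93) × 0.85 = 7553.0 / 138.96 × 0.85 ≈ 46.2 mL/min
CrCl ≈ 46 mL/min.
daraparin: 35–54 mL/min → 50% of 1500 mg = 750 mg.
nexosartan: 40–79 mL/min → 70% of 100 mg = 70 mg.
Total = 750 + 70 = 820 mg.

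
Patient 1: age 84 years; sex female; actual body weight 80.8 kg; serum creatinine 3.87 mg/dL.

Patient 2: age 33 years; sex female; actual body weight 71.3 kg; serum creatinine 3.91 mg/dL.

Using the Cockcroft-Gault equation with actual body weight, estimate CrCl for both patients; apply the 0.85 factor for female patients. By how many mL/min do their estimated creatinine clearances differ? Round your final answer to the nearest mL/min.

Patient 1: CrCl = (140 − 84) × 80.8 / (72 × 3.87) × 0.85 = 4524.8 / 278.64 × 0.85 ≈ 13.8 mL/min
Patient 2: CrCl = (140 − 33) × 71.3 / (72 × 3.91) × 0.85 = 7629.1 / 281.52 × 0.85 ≈ 23.0 mL/min
|13.8 − 23.0| = 9.2 mL/min

9 mL/min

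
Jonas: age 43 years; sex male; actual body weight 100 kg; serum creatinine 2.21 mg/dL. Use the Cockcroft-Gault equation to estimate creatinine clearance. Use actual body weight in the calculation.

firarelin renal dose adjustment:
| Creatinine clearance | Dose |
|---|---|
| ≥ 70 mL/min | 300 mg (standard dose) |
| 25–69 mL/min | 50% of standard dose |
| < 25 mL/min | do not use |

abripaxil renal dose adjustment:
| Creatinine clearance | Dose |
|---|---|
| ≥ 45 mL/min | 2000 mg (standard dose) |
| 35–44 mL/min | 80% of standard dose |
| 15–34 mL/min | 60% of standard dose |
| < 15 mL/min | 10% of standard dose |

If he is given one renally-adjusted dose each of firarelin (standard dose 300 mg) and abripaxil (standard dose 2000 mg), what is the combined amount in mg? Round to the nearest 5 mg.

2150 mg

CrCl = (140 − 43) × 100 / (72 × 2.21) = 9700.0 / 159.12 ≈ 61.0 mL/min
CrCl ≈ 61 mL/min.
firarelin: 25–69 mL/min → 50% of 300 mg = 150 mg.
abripaxil: ≥ 45 mL/min → 100% of 2000 mg = 2000 mg.
Total = 150 + 2000 = 2150 mg.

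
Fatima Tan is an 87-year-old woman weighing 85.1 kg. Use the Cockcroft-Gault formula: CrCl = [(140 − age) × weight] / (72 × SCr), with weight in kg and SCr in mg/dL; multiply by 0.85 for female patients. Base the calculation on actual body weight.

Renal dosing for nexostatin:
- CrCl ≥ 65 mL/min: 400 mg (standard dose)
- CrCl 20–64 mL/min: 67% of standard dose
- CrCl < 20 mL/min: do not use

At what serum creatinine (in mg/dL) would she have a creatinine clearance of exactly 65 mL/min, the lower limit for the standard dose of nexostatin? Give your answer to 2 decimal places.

Standard dose requires CrCl ≥ 65 mL/min.
Set (140 − 87) × 85.1 × 0.85 / (72 × SCr) = 65
SCr = (140 − 87) × 85.1 × 0.85 / (72 × 65) = 0.819 mg/dL

0.82 mg/dL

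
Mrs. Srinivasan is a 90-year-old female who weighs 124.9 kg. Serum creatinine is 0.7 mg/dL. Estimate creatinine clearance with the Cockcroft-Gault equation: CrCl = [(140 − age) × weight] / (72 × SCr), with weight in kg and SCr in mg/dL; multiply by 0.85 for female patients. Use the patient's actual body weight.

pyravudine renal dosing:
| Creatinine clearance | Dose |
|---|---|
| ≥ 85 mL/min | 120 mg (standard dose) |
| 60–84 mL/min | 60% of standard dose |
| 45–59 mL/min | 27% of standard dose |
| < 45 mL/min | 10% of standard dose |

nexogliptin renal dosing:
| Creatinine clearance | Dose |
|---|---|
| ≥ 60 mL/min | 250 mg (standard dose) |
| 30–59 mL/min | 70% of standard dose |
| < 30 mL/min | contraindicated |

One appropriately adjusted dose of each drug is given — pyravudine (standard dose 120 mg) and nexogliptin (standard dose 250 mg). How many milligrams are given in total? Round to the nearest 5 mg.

CrCl = (140 − 90) × 124.9 / (72 × 0.7) × 0.85 = 6245.0 / 50.40 × 0.85 ≈ 105.3 mL/min
CrCl ≈ 105 mL/min.
pyravudine: ≥ 85 mL/min → 100% of 120 mg = 120 mg.
nexogliptin: ≥ 60 mL/min → 100% of 250 mg = 250 mg.
Total = 120 + 250 = 370 mg.

370 mg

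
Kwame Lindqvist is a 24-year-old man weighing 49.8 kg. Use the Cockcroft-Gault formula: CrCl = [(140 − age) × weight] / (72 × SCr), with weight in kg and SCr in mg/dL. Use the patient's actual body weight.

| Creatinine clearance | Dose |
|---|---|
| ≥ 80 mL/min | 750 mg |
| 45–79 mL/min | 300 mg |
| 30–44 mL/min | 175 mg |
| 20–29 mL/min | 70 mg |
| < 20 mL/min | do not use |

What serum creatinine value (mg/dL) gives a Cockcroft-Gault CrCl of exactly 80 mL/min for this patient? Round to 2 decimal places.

Standard dose requires CrCl ≥ 80 mL/min.
Set (140 − 24) × 49.8 / (72 × SCr) = 80
SCr = (140 − 24) × 49.8 / (72 × 80) = 1.003 mg/dL

1.00 mg/dL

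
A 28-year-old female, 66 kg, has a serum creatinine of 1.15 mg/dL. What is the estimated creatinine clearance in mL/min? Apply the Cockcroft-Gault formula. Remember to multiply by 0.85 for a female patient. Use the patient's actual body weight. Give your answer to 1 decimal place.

75.9 mL/min

CrCl = (140 − 28) × 66 / (72 × 1.15) × 0.85 = 7392.0 / 82.80 × 0.85 ≈ 75.9 mL/min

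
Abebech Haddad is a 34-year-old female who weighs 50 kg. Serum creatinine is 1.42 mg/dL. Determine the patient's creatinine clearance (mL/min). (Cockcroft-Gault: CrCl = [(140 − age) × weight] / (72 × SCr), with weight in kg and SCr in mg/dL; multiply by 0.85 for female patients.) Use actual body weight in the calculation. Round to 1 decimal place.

44.1 mL/min

CrCl = (140 − 34) × 50 / (72 × 1.42) × 0.85 = 5300.0 / 102.24 × 0.85 ≈ 44.1 mL/min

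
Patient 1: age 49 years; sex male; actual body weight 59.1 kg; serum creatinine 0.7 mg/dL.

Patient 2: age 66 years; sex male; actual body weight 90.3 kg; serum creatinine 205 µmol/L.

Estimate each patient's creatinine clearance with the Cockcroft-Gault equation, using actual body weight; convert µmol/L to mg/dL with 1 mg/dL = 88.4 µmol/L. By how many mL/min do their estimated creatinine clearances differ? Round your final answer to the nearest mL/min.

Patient 1: CrCl = (140 − 49) × 59.1 / (72 × 0.7) = 5378.1 / 50.40 ≈ 106.7 mL/min
Patient 2: SCr = 205 / 88.4 = 2.319 mg/dL
Patient 2: CrCl = (140 − 66) × 90.3 / (72 × 2.319) = 6682.2 / 166.97 ≈ 40.0 mL/min
|106.7 − 40.0| = 66.7 mL/min

67 mL/min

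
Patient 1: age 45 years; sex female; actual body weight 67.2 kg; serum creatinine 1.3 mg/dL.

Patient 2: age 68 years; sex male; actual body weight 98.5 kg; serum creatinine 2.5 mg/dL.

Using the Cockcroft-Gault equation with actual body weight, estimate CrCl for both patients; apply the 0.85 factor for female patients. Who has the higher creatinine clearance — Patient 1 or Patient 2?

Patient 1

Patient 1: CrCl = (140 − 45) × 67.2 / (72 × 1.3) × 0.85 = 6384.0 / 93.60 × 0.85 ≈ 58.0 mL/min
Patient 2: CrCl = (140 − 68) × 98.5 / (72 × 2.5) = 7092.0 / 180.00 ≈ 39.4 mL/min
58.0 vs 39.4 mL/min → Patient 1 is higher.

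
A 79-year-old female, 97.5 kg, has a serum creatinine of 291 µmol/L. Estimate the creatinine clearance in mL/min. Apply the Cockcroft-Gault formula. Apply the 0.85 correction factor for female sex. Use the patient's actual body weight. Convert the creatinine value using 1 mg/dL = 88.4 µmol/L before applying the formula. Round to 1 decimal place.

21.3 mL/min

SCr = 291 / 88.4 = 3.292 mg/dL
CrCl = (140 − 79) × 97.5 / (72 × 3.292) × 0.85 = 5947.5 / 237.02 × 0.85 ≈ 21.3 mL/min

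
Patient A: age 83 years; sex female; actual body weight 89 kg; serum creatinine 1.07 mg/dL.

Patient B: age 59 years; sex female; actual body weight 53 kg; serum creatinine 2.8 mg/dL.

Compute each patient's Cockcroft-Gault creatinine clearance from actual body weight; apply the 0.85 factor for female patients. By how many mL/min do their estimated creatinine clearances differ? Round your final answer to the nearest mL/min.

Patient A: CrCl = (140 − 83) × 89 / (72 × 1.07) × 0.85 = 5073.0 / 77.04 × 0.85 ≈ 56.0 mL/min
Patient B: CrCl = (140 − 59) × 53 / (72 × 2.8) × 0.85 = 4293.0 / 201.60 × 0.85 ≈ 18.1 mL/min
|56.0 − 18.1| = 37.9 mL/min

38 mL/min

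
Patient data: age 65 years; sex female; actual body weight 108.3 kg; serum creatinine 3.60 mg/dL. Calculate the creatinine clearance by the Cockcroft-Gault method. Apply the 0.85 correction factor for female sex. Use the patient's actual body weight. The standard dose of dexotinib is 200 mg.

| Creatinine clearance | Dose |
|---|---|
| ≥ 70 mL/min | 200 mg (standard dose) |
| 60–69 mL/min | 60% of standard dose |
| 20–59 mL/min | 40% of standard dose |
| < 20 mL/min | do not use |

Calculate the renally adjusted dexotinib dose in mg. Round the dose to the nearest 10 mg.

80 mg

CrCl = (140 − 65) × 108.3 / (72 × 3.6) × 0.85 = 8122.5 / 259.20 × 0.85 ≈ 26.6 mL/min
CrCl ≈ 27 mL/min → bracket 20–59 mL/min.
40% of 200 mg = 80 mg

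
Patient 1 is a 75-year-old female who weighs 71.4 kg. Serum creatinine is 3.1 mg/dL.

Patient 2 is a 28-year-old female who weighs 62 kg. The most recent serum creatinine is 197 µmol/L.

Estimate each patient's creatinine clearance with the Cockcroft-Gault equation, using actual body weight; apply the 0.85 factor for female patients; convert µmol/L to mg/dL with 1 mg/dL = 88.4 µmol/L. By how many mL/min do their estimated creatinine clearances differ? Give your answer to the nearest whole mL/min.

19 mL/min

Patient 1: CrCl = (140 − 75) × 71.4 / (72 × 3.1) × 0.85 = 4641.0 / 223.20 × 0.85 ≈ 17.7 mL/min
Patient 2: SCr = 197 / 88.4 = 2.229 mg/dL
Patient 2: CrCl = (140 − 28) × 62 / (72 × 2.229) × 0.85 = 6944.0 / 160.49 × 0.85 ≈ 36.8 mL/min
|17.7 − 36.8| = 19.1 mL/min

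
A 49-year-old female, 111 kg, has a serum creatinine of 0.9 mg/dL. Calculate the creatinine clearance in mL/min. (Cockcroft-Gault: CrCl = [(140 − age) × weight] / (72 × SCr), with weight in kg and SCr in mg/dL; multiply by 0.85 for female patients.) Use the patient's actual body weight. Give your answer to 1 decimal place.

132.5 mL/min

CrCl = (140 − 49) × 111 / (72 × 0.9) × 0.85 = 10101.0 / 64.80 × 0.85 ≈ 132.5 mL/min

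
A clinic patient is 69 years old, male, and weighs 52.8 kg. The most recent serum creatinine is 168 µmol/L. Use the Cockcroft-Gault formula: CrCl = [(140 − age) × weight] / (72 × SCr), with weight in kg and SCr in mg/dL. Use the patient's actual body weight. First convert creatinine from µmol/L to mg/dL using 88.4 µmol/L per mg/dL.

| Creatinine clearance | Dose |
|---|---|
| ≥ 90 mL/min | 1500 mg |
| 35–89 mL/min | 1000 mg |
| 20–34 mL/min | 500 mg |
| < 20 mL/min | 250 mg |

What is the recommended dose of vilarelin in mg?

500 mg

SCr = 168 / 88.4 = 1.9 mg/dL
CrCl = (140 − 69) × 52.8 / (72 × 1.9) = 3748.8 / 136.80 ≈ 27.4 mL/min
CrCl ≈ 27 mL/min → bracket 20–34 mL/min.
Dose for this bracket: 500 mg.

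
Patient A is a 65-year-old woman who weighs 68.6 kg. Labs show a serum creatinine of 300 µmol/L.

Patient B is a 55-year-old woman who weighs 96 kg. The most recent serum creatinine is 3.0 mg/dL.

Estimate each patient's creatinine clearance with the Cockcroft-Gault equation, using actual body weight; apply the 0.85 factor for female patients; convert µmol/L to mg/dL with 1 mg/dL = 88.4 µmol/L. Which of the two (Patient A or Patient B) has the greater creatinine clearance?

Patient A: SCr = 300 / 88.4 = 3.394 mg/dL
Patient A: CrCl = (140 − 65) × 68.6 / (72 × 3.394) × 0.85 = 5145.0 / 244.37 × 0.85 ≈ 17.9 mL/min
Patient B: CrCl = (140 − 55) × 96 / (72 × 3) × 0.85 = 8160.0 / 216.00 × 0.85 ≈ 32.1 mL/min
17.9 vs 32.1 mL/min → Patient B is higher.

Patient B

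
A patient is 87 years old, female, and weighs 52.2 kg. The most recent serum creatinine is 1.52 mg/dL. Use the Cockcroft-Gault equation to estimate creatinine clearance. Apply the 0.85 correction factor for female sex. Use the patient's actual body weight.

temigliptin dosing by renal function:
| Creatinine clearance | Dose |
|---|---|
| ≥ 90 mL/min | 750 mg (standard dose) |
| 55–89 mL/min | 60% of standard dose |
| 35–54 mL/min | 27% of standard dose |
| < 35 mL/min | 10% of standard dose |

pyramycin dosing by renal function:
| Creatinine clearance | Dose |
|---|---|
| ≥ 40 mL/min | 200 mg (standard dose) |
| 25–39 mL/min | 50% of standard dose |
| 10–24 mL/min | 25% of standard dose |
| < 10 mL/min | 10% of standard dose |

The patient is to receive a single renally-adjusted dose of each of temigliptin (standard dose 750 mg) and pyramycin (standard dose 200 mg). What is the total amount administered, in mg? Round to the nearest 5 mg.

125 mg

CrCl = (140 − 87) × 52.2 / (72 × 1.52) × 0.85 = 2766.6 / 109.44 × 0.85 ≈ 21.5 mL/min
CrCl ≈ 21 mL/min.
temigliptin: < 35 mL/min → 10% of 750 mg = 75 mg.
pyramycin: 10–24 mL/min → 25% of 200 mg = 50 mg.
Total = 75 + 50 = 125 mg.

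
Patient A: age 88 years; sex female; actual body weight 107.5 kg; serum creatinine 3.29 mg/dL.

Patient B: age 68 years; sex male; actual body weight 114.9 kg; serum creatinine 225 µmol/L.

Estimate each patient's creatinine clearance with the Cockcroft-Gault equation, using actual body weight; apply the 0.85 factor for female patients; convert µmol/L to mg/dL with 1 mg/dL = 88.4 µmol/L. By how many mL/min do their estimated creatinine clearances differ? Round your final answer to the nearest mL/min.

25 mL/min

Patient A: CrCl = (140 − 88) × 107.5 / (72 × 3.29) × 0.85 = 5590.0 / 236.88 × 0.85 ≈ 20.1 mL/min
Patient B: SCr = 225 / 88.4 = 2.545 mg/dL
Patient B: CrCl = (140 − 68) × 114.9 / (72 × 2.545) = 8272.8 / 183.24 ≈ 45.1 mL/min
|20.1 − 45.1| = 25.0 mL/min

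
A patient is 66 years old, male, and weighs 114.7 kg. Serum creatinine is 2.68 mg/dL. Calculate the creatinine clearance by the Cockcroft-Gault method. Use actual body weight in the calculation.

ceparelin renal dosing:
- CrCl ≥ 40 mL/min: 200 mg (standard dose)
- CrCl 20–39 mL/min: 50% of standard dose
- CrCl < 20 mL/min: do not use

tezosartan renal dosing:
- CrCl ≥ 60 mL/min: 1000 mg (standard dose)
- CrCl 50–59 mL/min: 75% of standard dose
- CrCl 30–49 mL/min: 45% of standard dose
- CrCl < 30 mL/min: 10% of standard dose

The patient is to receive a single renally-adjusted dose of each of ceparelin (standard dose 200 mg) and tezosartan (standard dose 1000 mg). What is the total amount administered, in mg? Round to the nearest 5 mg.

CrCl = (140 − 66) × 114.7 / (72 × 2.68) = 8487.8 / 192.96 ≈ 44.0 mL/min
CrCl ≈ 44 mL/min.
ceparelin: ≥ 40 mL/min → 100% of 200 mg = 200 mg.
tezosartan: 30–49 mL/min → 45% of 1000 mg = 450 mg.
Total = 200 + 450 = 650 mg.

650 mg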